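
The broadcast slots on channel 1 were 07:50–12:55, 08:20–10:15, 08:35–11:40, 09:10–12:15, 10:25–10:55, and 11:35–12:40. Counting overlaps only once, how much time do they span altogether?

5 h 5 min

Merged: 07:50-12:55.
Length: 5 h 5 min.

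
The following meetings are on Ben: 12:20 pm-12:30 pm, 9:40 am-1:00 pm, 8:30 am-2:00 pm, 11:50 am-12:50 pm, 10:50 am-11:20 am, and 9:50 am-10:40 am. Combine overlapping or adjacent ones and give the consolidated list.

Sort by start: 8:30 am-2:00 pm, 9:40 am-1:00 pm, 9:50 am-10:40 am, 10:50 am-11:20 am, 11:50 am-12:50 pm, 12:20 pm-12:30 pm.
9:40 am-1:00 pm overlaps/touches 8:30 am-2:00 pm → extend to 8:30 am-2:00 pm.
9:50 am-10:40 am overlaps/touches 8:30 am-2:00 pm → extend to 8:30 am-2:00 pm.
10:50 am-11:20 am overlaps/touches 8:30 am-2:00 pm → extend to 8:30 am-2:00 pm.
11:50 am-12:50 pm overlaps/touches 8:30 am-2:00 pm → extend to 8:30 am-2:00 pm.
12:20 pm-12:30 pm overlaps/touches 8:30 am-2:00 pm → extend to 8:30 am-2:00 pm.

8:30 am-2:00 pm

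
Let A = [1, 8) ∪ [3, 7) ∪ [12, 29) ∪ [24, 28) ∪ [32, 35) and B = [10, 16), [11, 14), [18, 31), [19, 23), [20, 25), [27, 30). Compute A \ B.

First set merges to [1, 8), [12, 29), [32, 35).
Second set merges to [10, 16), [18, 31).
[1, 8): no B overlap → unchanged.
[12, 29) minus B → [16, 18).
[32, 35): no B overlap → unchanged.

[1, 8) ∪ [16, 18) ∪ [32, 35)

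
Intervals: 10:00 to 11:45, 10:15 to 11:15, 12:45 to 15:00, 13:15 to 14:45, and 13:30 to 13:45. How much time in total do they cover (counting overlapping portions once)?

Merged: 10:00–11:45, 12:45–15:00.
Lengths: 1 h 45 min + 2 h 15 min = 4 h.

4 h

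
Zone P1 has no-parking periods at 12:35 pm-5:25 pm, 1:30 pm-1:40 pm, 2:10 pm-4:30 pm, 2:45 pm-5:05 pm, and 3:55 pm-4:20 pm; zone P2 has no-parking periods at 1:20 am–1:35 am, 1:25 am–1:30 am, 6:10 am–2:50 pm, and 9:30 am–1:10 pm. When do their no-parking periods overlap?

A, merged: 12:35 pm–5:25 pm.
B, merged: 1:20 am–1:35 am, 6:10 am–2:50 pm.
12:35 pm–5:25 pm overlaps B on 12:35 pm–2:50 pm.

12:35 pm–2:50 pm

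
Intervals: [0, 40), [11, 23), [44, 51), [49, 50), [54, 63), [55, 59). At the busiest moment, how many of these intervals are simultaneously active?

2

Sweep endpoints in order; track running count of active intervals.
Peak of 2 reached at 11.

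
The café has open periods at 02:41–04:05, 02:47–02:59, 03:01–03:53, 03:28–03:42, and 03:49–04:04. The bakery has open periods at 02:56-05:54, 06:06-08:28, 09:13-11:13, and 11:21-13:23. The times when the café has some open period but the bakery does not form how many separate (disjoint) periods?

1

First set merges to 02:41–04:05.
A \ B = 02:41–02:56.
That is 1 disjoint piece.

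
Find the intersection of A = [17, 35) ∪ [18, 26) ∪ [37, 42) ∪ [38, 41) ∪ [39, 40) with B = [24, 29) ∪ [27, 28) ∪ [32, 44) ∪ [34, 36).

Merge the first list: [17, 35), [37, 42).
Merge the second list: [24, 29), [32, 44).
[17, 35) overlaps B on [24, 29), [32, 35).
[37, 42) overlaps B on [37, 42).

[24, 29) ∪ [32, 35) ∪ [37, 42)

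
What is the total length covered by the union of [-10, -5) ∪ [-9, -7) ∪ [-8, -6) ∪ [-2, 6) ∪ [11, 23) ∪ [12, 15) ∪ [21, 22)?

25

Merged: [-10, -5), [-2, 6), [11, 23).
Lengths: 5 + 8 + 12 = 25.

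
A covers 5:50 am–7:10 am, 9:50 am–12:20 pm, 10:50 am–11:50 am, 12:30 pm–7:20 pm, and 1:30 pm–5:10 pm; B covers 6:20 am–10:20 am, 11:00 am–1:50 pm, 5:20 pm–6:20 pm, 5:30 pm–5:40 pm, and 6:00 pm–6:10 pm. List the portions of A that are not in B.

5:50 am–6:20 am, 10:20 am–11:00 am, 1:50 pm–5:20 pm, 6:20 pm–7:20 pm

A, merged: 5:50 am–7:10 am, 9:50 am–12:20 pm, 12:30 pm–7:20 pm.
B, merged: 6:20 am–10:20 am, 11:00 am–1:50 pm, 5:20 pm–6:20 pm.
5:50 am–7:10 am \ B = 5:50 am–6:20 am.
9:50 am–12:20 pm \ B = 10:20 am–11:00 am.
12:30 pm–7:20 pm \ B = 1:50 pm–5:20 pm, 6:20 pm–7:20 pm.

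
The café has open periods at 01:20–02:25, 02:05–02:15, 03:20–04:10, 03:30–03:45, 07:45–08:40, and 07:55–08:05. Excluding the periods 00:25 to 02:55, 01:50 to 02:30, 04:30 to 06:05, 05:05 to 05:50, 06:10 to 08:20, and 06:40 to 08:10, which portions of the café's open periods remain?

03:20-04:10, 08:20-08:40

First set merges to 01:20-02:25, 03:20-04:10, 07:45-08:40.
Second set merges to 00:25-02:55, 04:30-06:05, 06:10-08:20.
01:20-02:25: fully covered by B → removed.
03:20-04:10: no B overlap → unchanged.
07:45-08:40 minus B → 08:20-08:40.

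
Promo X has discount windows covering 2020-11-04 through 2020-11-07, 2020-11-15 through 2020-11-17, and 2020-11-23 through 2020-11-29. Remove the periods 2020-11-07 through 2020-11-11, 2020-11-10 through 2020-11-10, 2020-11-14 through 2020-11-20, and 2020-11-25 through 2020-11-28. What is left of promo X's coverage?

2020-11-04 through 2020-11-06, 2020-11-23 through 2020-11-24, 2020-11-29 through 2020-11-29

Second set merges to 2020-11-07 through 2020-11-11, 2020-11-14 through 2020-11-20, 2020-11-25 through 2020-11-28.
2020-11-04 through 2020-11-07 minus B → 2020-11-04 through 2020-11-06.
2020-11-15 through 2020-11-17: fully covered by B → removed.
2020-11-23 through 2020-11-29 minus B → 2020-11-23 through 2020-11-24, 2020-11-29 through 2020-11-29.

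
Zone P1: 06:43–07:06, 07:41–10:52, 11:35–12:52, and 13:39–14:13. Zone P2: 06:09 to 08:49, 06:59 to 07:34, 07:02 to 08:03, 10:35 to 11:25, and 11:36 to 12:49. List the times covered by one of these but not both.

06:09–06:43, 07:06–07:41, 08:49–10:35, 10:52–11:25, 11:35–11:36, 12:49–12:52, 13:39–14:13

Second set merges to 06:09–08:49, 10:35–11:25, 11:36–12:49.
A \ B = 08:49–10:35, 11:35–11:36, 12:49–12:52, 13:39–14:13.
B \ A = 06:09–06:43, 07:06–07:41, 10:52–11:25.
Union of the two gives the symmetric difference.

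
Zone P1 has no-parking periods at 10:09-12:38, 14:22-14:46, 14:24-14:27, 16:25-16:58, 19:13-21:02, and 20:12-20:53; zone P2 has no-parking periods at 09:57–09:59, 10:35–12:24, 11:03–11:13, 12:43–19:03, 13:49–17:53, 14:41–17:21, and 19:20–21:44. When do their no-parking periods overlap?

A, merged: 10:09-12:38, 14:22-14:46, 16:25-16:58, 19:13-21:02.
B, merged: 09:57-09:59, 10:35-12:24, 12:43-19:03, 19:20-21:44.
10:09-12:38 overlaps B on 10:35-12:24.
14:22-14:46 overlaps B on 14:22-14:46.
16:25-16:58 overlaps B on 16:25-16:58.
19:13-21:02 overlaps B on 19:20-21:02.

10:35-12:24, 14:22-14:46, 16:25-16:58, 19:20-21:02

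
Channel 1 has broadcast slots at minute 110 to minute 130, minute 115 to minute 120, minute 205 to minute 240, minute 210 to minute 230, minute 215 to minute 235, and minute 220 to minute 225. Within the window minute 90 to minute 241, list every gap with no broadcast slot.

minute 90 to minute 110, minute 130 to minute 205, minute 240 to minute 241

After merging, the occupied span is minute 110 to minute 130, minute 205 to minute 240.
Uncovered inside minute 90 to minute 241: minute 90 to minute 110, minute 130 to minute 205, minute 240 to minute 241.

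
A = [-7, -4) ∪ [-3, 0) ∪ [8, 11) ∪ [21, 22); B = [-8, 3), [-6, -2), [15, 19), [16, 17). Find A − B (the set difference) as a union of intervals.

[8, 11) ∪ [21, 22)

Second set merges to [-8, 3), [15, 19).
[-7, -4) lies entirely inside B → drops out.
[-3, 0) lies entirely inside B → drops out.
[8, 11) is untouched.
[21, 22) is untouched.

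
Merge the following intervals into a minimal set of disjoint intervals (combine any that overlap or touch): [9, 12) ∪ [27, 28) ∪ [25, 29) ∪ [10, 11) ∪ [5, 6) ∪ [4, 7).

[4, 7) ∪ [9, 12) ∪ [25, 29)

Sort by start: [4, 7), [5, 6), [9, 12), [10, 11), [25, 29), [27, 28).
[5, 6) overlaps/touches [4, 7) → extend to [4, 7).
[9, 12) is disjoint → start new block.
[10, 11) overlaps/touches [9, 12) → extend to [9, 12).
[25, 29) is disjoint → start new block.
[27, 28) overlaps/touches [25, 29) → extend to [25, 29).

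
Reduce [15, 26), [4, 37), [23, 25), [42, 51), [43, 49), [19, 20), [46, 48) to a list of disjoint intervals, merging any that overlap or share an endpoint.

Sort by start: [4, 37), [15, 26), [19, 20), [23, 25), [42, 51), [43, 49), [46, 48).
[15, 26) overlaps/touches [4, 37) → extend to [4, 37).
[19, 20) overlaps/touches [4, 37) → extend to [4, 37).
[23, 25) overlaps/touches [4, 37) → extend to [4, 37).
[42, 51) is disjoint → start new block.
[43, 49) overlaps/touches [42, 51) → extend to [42, 51).
[46, 48) overlaps/touches [42, 51) → extend to [42, 51).

[4, 37) ∪ [42, 51)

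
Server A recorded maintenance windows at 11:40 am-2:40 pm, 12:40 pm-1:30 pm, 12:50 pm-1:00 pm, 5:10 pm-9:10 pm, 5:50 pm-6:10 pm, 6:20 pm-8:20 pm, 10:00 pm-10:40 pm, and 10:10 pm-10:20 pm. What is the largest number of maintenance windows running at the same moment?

At 12:50 pm, 3 of the intervals are simultaneously active.
No point has more.

3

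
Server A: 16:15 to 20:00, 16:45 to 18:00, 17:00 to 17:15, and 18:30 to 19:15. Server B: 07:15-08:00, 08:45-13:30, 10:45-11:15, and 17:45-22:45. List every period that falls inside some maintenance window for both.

17:45-20:00

A, merged: 16:15-20:00.
B, merged: 07:15-08:00, 08:45-13:30, 17:45-22:45.
16:15-20:00 meets the second set on 17:45-20:00.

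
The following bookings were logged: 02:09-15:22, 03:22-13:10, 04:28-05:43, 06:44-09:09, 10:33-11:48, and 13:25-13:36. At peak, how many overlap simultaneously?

3

At 04:28, 3 of the intervals are simultaneously active.
No point has more.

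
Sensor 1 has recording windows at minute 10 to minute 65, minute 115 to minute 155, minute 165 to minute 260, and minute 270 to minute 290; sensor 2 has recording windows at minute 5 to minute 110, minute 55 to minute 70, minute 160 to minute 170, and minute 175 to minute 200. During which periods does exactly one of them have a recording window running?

B, merged: minute 5 to minute 110, minute 160 to minute 170, minute 175 to minute 200.
Only in the first: minute 115 to minute 155, minute 170 to minute 175, minute 200 to minute 260, minute 270 to minute 290.
Only in the second: minute 5 to minute 10, minute 65 to minute 110, minute 160 to minute 165.
Together these are the periods covered by exactly one.

minute 5 to minute 10, minute 65 to minute 110, minute 115 to minute 155, minute 160 to minute 165, minute 170 to minute 175, minute 200 to minute 260, minute 270 to minute 290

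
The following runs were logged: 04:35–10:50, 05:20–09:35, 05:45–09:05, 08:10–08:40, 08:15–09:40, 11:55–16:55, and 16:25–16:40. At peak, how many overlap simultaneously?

At 08:15, 5 of the intervals are simultaneously active.
No point has more.

5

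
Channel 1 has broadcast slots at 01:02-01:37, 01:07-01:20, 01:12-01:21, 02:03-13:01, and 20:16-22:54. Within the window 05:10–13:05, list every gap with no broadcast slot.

Covered (merged): 01:02–01:37, 02:03–13:01, 20:16–22:54.
Complement within 05:10–13:05: 13:01–13:05.

13:01–13:05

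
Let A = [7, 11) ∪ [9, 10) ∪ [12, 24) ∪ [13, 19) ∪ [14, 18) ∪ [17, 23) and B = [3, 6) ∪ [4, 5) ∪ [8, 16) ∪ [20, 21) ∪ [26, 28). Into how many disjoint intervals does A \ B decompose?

Merge the first list: [7, 11), [12, 24).
Merge the second list: [3, 6), [8, 16), [20, 21), [26, 28).
A \ B = [7, 8), [16, 20), [21, 24).
That is 3 disjoint pieces.

3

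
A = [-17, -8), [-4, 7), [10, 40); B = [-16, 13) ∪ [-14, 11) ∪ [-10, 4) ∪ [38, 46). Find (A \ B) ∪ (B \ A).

Second set merges to [-16, 13), [38, 46).
Only in the first: [-17, -16), [13, 38).
Only in the second: [-8, -4), [7, 10), [40, 46).
Together these are the periods covered by exactly one.

[-17, -16) ∪ [-8, -4) ∪ [7, 10) ∪ [13, 38) ∪ [40, 46)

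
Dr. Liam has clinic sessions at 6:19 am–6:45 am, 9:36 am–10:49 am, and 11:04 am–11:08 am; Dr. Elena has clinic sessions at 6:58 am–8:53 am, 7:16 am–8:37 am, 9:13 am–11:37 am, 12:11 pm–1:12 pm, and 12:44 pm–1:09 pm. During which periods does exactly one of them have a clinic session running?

6:19 am–6:45 am, 6:58 am–8:53 am, 9:13 am–9:36 am, 10:49 am–11:04 am, 11:08 am–11:37 am, 12:11 pm–1:12 pm

Second set merges to 6:58 am–8:53 am, 9:13 am–11:37 am, 12:11 pm–1:12 pm.
Only in the first: 6:19 am–6:45 am.
Only in the second: 6:58 am–8:53 am, 9:13 am–9:36 am, 10:49 am–11:04 am, 11:08 am–11:37 am, 12:11 pm–1:12 pm.
Together these are the periods covered by exactly one.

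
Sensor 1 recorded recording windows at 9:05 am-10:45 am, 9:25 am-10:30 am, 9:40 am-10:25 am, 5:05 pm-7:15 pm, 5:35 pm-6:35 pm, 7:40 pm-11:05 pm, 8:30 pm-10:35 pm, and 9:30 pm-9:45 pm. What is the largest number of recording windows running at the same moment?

Sweep endpoints in order; track running count of active intervals.
Peak of 3 reached at 9:40 am.

3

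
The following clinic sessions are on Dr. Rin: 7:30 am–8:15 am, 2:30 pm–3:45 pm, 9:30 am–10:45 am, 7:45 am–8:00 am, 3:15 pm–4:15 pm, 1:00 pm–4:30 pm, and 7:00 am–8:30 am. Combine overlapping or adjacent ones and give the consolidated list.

7:00 am–8:30 am, 9:30 am–10:45 am, 1:00 pm–4:30 pm

Sort by start: 7:00 am–8:30 am, 7:30 am–8:15 am, 7:45 am–8:00 am, 9:30 am–10:45 am, 1:00 pm–4:30 pm, 2:30 pm–3:45 pm, 3:15 pm–4:15 pm.
7:30 am–8:15 am overlaps/touches 7:00 am–8:30 am → extend to 7:00 am–8:30 am.
7:45 am–8:00 am overlaps/touches 7:00 am–8:30 am → extend to 7:00 am–8:30 am.
9:30 am–10:45 am is disjoint → start new block.
1:00 pm–4:30 pm is disjoint → start new block.
2:30 pm–3:45 pm overlaps/touches 1:00 pm–4:30 pm → extend to 1:00 pm–4:30 pm.
3:15 pm–4:15 pm overlaps/touches 1:00 pm–4:30 pm → extend to 1:00 pm–4:30 pm.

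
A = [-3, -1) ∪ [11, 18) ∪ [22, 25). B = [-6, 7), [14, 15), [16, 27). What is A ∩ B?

[-3, -1) ∪ [14, 15) ∪ [16, 18) ∪ [22, 25)

[-3, -1) ∩ B → [-3, -1).
[11, 18) ∩ B → [14, 15), [16, 18).
[22, 25) ∩ B → [22, 25).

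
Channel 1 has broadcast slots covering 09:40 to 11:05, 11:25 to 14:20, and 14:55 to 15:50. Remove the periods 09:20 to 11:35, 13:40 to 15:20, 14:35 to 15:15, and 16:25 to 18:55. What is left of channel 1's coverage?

11:35–13:40, 15:20–15:50

Second set merges to 09:20–11:35, 13:40–15:20, 16:25–18:55.
09:40–11:05: fully covered by B → removed.
11:25–14:20 minus B → 11:35–13:40.
14:55–15:50 minus B → 15:20–15:50.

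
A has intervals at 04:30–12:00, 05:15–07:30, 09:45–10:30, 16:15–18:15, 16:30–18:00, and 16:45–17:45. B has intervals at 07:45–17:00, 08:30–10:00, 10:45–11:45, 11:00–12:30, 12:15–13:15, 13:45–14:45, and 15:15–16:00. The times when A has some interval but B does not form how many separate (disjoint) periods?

2

Merge the first list: 04:30–12:00, 16:15–18:15.
Merge the second list: 07:45–17:00.
A \ B = 04:30–07:45, 17:00–18:15.
That is 2 disjoint pieces.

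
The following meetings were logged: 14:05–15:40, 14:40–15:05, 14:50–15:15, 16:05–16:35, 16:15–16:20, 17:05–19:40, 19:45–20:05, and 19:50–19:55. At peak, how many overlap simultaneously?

Sweep endpoints in order; track running count of active intervals.
Peak of 3 reached at 14:50.

3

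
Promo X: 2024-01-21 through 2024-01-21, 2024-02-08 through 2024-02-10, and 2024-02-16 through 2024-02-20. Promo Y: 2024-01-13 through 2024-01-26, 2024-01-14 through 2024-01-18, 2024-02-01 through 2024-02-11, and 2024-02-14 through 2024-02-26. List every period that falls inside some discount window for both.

B, merged: 2024-01-13 through 2024-01-26, 2024-02-01 through 2024-02-11, 2024-02-14 through 2024-02-26.
2024-01-21 through 2024-01-21 meets the second set on 2024-01-21 through 2024-01-21.
2024-02-08 through 2024-02-10 meets the second set on 2024-02-08 through 2024-02-10.
2024-02-16 through 2024-02-20 meets the second set on 2024-02-16 through 2024-02-20.

2024-01-21 through 2024-01-21, 2024-02-08 through 2024-02-10, 2024-02-16 through 2024-02-20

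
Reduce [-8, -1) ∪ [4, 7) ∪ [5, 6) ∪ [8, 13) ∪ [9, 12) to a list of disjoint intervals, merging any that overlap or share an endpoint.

[4, 7) is disjoint → start new block.
[5, 6) overlaps/touches [4, 7) → extend to [4, 7).
[8, 13) is disjoint → start new block.
[9, 12) overlaps/touches [8, 13) → extend to [8, 13).

[-8, -1) ∪ [4, 7) ∪ [8, 13)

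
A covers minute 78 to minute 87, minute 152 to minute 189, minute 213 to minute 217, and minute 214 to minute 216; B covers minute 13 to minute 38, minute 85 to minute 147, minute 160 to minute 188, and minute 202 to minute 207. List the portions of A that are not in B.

minute 78 to minute 85, minute 152 to minute 160, minute 188 to minute 189, minute 213 to minute 217

Merge the first list: minute 78 to minute 87, minute 152 to minute 189, minute 213 to minute 217.
minute 78 to minute 87 minus B → minute 78 to minute 85.
minute 152 to minute 189 minus B → minute 152 to minute 160, minute 188 to minute 189.
minute 213 to minute 217: no B overlap → unchanged.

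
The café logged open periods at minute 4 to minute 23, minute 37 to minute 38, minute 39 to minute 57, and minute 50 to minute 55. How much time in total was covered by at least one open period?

Merged: minute 4 to minute 23, minute 37 to minute 38, minute 39 to minute 57.
Lengths: 19 minutes + 1 minute + 18 minutes = 38 minutes.

38 minutes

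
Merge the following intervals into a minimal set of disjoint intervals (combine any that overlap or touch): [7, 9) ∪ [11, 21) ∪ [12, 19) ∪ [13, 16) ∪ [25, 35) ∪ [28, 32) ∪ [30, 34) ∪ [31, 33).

[7, 9) ∪ [11, 21) ∪ [25, 35)

[11, 21) is disjoint → start new block.
[12, 19) overlaps/touches [11, 21) → extend to [11, 21).
[13, 16) overlaps/touches [11, 21) → extend to [11, 21).
[25, 35) is disjoint → start new block.
[28, 32) overlaps/touches [25, 35) → extend to [25, 35).
[30, 34) overlaps/touches [25, 35) → extend to [25, 35).
[31, 33) overlaps/touches [25, 35) → extend to [25, 35).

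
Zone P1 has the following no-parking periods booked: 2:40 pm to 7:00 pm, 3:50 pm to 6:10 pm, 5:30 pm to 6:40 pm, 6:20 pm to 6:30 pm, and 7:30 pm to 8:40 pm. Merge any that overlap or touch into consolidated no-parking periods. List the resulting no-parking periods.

2:40 pm–7:00 pm, 7:30 pm–8:40 pm

3:50 pm–6:10 pm overlaps/touches 2:40 pm–7:00 pm → extend to 2:40 pm–7:00 pm.
5:30 pm–6:40 pm overlaps/touches 2:40 pm–7:00 pm → extend to 2:40 pm–7:00 pm.
6:20 pm–6:30 pm overlaps/touches 2:40 pm–7:00 pm → extend to 2:40 pm–7:00 pm.
7:30 pm–8:40 pm is disjoint → start new block.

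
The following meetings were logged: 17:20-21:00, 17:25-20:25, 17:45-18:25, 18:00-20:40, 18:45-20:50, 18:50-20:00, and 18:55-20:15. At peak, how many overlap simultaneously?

Sweep endpoints in order; track running count of active intervals.
Peak of 6 reached at 18:55.

6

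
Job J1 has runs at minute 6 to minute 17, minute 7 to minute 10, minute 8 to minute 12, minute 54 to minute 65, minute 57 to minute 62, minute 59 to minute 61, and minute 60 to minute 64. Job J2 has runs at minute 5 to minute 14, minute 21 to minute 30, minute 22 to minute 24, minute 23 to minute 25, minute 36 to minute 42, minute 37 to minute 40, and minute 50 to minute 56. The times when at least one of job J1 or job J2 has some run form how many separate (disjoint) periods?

First set merges to minute 6 to minute 17, minute 54 to minute 65.
Second set merges to minute 5 to minute 14, minute 21 to minute 30, minute 36 to minute 42, minute 50 to minute 56.
A ∪ B = minute 5 to minute 17, minute 21 to minute 30, minute 36 to minute 42, minute 50 to minute 65.
That is 4 disjoint pieces.

4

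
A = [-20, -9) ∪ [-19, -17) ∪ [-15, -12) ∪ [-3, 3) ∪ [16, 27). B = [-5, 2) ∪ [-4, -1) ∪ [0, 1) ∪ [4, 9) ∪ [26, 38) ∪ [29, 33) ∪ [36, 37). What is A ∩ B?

Merge the first list: [-20, -9), [-3, 3), [16, 27).
Merge the second list: [-5, 2), [4, 9), [26, 38).
[-20, -9) falls entirely outside B.
[-3, 3) overlaps B on [-3, 2).
[16, 27) overlaps B on [26, 27).

[-3, 2) ∪ [26, 27)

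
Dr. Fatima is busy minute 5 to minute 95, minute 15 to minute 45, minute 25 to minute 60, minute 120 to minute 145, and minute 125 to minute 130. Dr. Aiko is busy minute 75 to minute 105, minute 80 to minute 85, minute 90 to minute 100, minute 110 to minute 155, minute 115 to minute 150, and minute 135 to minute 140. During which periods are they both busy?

Merge the first list: minute 5 to minute 95, minute 120 to minute 145.
Merge the second list: minute 75 to minute 105, minute 110 to minute 155.
minute 5 to minute 95 overlaps B on minute 75 to minute 95.
minute 120 to minute 145 overlaps B on minute 120 to minute 145.

minute 75 to minute 95, minute 120 to minute 145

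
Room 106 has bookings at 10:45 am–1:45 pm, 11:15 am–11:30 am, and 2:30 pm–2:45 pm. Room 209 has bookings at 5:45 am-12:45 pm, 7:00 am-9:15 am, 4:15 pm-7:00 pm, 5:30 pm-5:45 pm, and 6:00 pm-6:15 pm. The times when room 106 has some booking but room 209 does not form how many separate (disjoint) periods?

A, merged: 10:45 am–1:45 pm, 2:30 pm–2:45 pm.
B, merged: 5:45 am–12:45 pm, 4:15 pm–7:00 pm.
A \ B = 12:45 pm–1:45 pm, 2:30 pm–2:45 pm.
That is 2 disjoint pieces.

2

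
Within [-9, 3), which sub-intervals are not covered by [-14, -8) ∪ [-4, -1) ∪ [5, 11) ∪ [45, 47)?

Covered (merged): [-14, -8), [-4, -1), [5, 11), [45, 47).
Uncovered inside [-9, 3): [-8, -4), [-1, 3).

[-8, -4) ∪ [-1, 3)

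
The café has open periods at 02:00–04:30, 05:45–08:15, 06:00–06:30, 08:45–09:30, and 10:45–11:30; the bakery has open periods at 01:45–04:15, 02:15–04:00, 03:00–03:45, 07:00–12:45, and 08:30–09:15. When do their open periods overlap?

02:00–04:15, 07:00–08:15, 08:45–09:30, 10:45–11:30

First set merges to 02:00–04:30, 05:45–08:15, 08:45–09:30, 10:45–11:30.
Second set merges to 01:45–04:15, 07:00–12:45.
02:00–04:30 meets the second set on 02:00–04:15.
05:45–08:15 meets the second set on 07:00–08:15.
08:45–09:30 meets the second set on 08:45–09:30.
10:45–11:30 meets the second set on 10:45–11:30.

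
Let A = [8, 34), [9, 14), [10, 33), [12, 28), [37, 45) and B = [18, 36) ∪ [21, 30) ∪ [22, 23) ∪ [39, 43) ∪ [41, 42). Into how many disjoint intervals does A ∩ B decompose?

Merge the first list: [8, 34), [37, 45).
Merge the second list: [18, 36), [39, 43).
A ∩ B = [18, 34), [39, 43).
That is 2 disjoint pieces.

2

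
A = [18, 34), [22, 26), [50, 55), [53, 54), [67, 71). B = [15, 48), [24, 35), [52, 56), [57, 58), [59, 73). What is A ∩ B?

Merge the first list: [18, 34), [50, 55), [67, 71).
Merge the second list: [15, 48), [52, 56), [57, 58), [59, 73).
[18, 34) overlaps B on [18, 34).
[50, 55) overlaps B on [52, 55).
[67, 71) overlaps B on [67, 71).

[18, 34) ∪ [52, 55) ∪ [67, 71)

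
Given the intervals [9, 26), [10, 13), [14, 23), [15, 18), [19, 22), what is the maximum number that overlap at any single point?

3

Sweep endpoints in order; track running count of active intervals.
Peak of 3 reached at 15.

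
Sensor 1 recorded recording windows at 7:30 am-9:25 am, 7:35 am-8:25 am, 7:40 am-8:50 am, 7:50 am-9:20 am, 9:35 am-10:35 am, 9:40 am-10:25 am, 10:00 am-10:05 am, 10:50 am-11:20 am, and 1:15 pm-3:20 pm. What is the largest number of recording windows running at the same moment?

4

At 7:50 am, 4 of the intervals are simultaneously active.
No point has more.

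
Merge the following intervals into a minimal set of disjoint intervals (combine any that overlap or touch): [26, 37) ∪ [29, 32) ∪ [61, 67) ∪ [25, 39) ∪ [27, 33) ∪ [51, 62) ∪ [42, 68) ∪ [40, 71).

[25, 39) ∪ [40, 71)

Sort by start: [25, 39), [26, 37), [27, 33), [29, 32), [40, 71), [42, 68), [51, 62), [61, 67).
[26, 37) overlaps/touches [25, 39) → extend to [25, 39).
[27, 33) overlaps/touches [25, 39) → extend to [25, 39).
[29, 32) overlaps/touches [25, 39) → extend to [25, 39).
[40, 71) is disjoint → start new block.
[42, 68) overlaps/touches [40, 71) → extend to [40, 71).
[51, 62) overlaps/touches [40, 71) → extend to [40, 71).
[61, 67) overlaps/touches [40, 71) → extend to [40, 71).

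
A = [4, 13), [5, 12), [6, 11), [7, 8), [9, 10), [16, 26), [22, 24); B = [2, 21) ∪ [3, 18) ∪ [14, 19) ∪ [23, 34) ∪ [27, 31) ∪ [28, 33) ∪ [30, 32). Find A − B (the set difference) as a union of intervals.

First set merges to [4, 13), [16, 26).
Second set merges to [2, 21), [23, 34).
[4, 13) lies entirely inside B → drops out.
[16, 26) with B removed leaves [21, 23).

[21, 23)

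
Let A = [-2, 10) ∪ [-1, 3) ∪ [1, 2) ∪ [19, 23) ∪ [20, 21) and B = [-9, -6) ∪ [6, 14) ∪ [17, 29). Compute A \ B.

[-2, 6)

A, merged: [-2, 10), [19, 23).
[-2, 10) minus B → [-2, 6).
[19, 23): fully covered by B → removed.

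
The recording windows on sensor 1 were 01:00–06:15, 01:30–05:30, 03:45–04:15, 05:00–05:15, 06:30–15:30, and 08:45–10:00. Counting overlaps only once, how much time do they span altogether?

Merged: 01:00–06:15, 06:30–15:30.
Lengths: 5 h 15 min + 9 h = 14 h 15 min.

14 h 15 min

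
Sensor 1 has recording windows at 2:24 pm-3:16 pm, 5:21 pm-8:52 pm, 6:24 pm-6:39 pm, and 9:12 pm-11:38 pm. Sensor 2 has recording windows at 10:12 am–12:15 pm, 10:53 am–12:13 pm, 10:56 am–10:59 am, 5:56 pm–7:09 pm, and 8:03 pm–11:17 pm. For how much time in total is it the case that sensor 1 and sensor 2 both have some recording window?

4 h 7 min

Merge the first list: 2:24 pm-3:16 pm, 5:21 pm-8:52 pm, 9:12 pm-11:38 pm.
Merge the second list: 10:12 am-12:15 pm, 5:56 pm-7:09 pm, 8:03 pm-11:17 pm.
A ∩ B = 5:56 pm-7:09 pm, 8:03 pm-8:52 pm, 9:12 pm-11:17 pm.
Total: 1 h 13 min + 49 min + 2 h 5 min = 4 h 7 min.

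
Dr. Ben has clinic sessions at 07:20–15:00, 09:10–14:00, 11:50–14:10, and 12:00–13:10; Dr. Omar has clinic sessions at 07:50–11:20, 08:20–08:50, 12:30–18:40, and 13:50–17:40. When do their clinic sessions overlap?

07:50–11:20, 12:30–15:00

A, merged: 07:20–15:00.
B, merged: 07:50–11:20, 12:30–18:40.
07:20–15:00 ∩ B → 07:50–11:20, 12:30–15:00.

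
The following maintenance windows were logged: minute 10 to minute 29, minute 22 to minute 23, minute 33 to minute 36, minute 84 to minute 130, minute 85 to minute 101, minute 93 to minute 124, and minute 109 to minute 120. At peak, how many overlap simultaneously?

Walk the sorted start/end points keeping a running depth.
The depth first hits 3 at minute 93.

3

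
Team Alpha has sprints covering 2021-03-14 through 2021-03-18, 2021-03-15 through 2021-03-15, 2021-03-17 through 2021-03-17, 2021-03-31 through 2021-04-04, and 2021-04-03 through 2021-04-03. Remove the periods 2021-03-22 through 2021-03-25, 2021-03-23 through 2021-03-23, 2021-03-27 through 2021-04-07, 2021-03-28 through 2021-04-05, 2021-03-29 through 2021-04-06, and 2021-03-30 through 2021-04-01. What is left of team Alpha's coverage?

2021-03-14 through 2021-03-18

A, merged: 2021-03-14 through 2021-03-18, 2021-03-31 through 2021-04-04.
B, merged: 2021-03-22 through 2021-03-25, 2021-03-27 through 2021-04-07.
2021-03-14 through 2021-03-18: nothing removed.
2021-03-31 through 2021-04-04: entirely removed.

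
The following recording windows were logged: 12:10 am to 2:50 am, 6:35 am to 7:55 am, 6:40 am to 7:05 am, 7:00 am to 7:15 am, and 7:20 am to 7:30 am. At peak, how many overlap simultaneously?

3

At 7:00 am, 3 of the intervals are simultaneously active.
No point has more.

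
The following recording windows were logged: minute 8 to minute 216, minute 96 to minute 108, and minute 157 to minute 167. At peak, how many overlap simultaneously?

Walk the sorted start/end points keeping a running depth.
The depth first hits 2 at minute 96.

2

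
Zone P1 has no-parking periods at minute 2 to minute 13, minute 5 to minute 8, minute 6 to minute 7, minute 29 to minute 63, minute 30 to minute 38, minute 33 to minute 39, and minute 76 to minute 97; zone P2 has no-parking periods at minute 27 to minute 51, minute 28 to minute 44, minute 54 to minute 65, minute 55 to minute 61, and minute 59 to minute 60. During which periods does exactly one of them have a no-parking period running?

Merge the first list: minute 2 to minute 13, minute 29 to minute 63, minute 76 to minute 97.
Merge the second list: minute 27 to minute 51, minute 54 to minute 65.
A but not B: minute 2 to minute 13, minute 51 to minute 54, minute 76 to minute 97.
B but not A: minute 27 to minute 29, minute 63 to minute 65.
Combining gives A △ B.

minute 2 to minute 13, minute 27 to minute 29, minute 51 to minute 54, minute 63 to minute 65, minute 76 to minute 97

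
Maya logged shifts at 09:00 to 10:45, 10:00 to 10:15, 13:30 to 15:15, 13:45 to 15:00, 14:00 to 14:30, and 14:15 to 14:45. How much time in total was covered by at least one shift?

3 h 30 min

Merged: 09:00–10:45, 13:30–15:15.
Lengths: 1 h 45 min + 1 h 45 min = 3 h 30 min.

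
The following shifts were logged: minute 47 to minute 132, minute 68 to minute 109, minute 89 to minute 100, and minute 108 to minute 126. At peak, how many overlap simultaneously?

At minute 89, 3 of the intervals are simultaneously active.
No point has more.

3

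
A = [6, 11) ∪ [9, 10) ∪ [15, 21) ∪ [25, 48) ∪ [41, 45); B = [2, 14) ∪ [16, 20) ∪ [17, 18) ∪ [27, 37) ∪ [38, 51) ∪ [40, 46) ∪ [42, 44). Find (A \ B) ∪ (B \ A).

[2, 6) ∪ [11, 14) ∪ [15, 16) ∪ [20, 21) ∪ [25, 27) ∪ [37, 38) ∪ [48, 51)

Merge the first list: [6, 11), [15, 21), [25, 48).
Merge the second list: [2, 14), [16, 20), [27, 37), [38, 51).
A \ B = [15, 16), [20, 21), [25, 27), [37, 38).
B \ A = [2, 6), [11, 14), [48, 51).
Union of the two gives the symmetric difference.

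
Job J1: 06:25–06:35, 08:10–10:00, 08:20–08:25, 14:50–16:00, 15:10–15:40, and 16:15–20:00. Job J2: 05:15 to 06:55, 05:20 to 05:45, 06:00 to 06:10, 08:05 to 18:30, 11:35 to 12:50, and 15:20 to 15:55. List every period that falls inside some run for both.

06:25-06:35, 08:10-10:00, 14:50-16:00, 16:15-18:30

Merge the first list: 06:25-06:35, 08:10-10:00, 14:50-16:00, 16:15-20:00.
Merge the second list: 05:15-06:55, 08:05-18:30.
06:25-06:35 overlaps B on 06:25-06:35.
08:10-10:00 overlaps B on 08:10-10:00.
14:50-16:00 overlaps B on 14:50-16:00.
16:15-20:00 overlaps B on 16:15-18:30.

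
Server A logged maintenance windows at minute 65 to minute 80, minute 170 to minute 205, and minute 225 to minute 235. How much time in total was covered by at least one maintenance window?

Merged: minute 65 to minute 80, minute 170 to minute 205, minute 225 to minute 235.
Lengths: 15 minutes + 35 minutes + 10 minutes = 60 minutes.

60 minutes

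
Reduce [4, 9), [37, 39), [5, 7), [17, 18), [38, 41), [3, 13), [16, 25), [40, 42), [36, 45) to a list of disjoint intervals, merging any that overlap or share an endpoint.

Sort by start: [3, 13), [4, 9), [5, 7), [16, 25), [17, 18), [36, 45), [37, 39), [38, 41), [40, 42).
[4, 9) overlaps/touches [3, 13) → extend to [3, 13).
[5, 7) overlaps/touches [3, 13) → extend to [3, 13).
[16, 25) is disjoint → start new block.
[17, 18) overlaps/touches [16, 25) → extend to [16, 25).
[36, 45) is disjoint → start new block.
[37, 39) overlaps/touches [36, 45) → extend to [36, 45).
[38, 41) overlaps/touches [36, 45) → extend to [36, 45).
[40, 42) overlaps/touches [36, 45) → extend to [36, 45).

[3, 13) ∪ [16, 25) ∪ [36, 45)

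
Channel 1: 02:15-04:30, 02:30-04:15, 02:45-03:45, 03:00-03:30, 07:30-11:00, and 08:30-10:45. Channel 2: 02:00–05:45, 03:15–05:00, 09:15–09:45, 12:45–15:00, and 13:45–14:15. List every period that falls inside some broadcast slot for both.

A, merged: 02:15–04:30, 07:30–11:00.
B, merged: 02:00–05:45, 09:15–09:45, 12:45–15:00.
02:15–04:30 ∩ B → 02:15–04:30.
07:30–11:00 ∩ B → 09:15–09:45.

02:15–04:30, 09:15–09:45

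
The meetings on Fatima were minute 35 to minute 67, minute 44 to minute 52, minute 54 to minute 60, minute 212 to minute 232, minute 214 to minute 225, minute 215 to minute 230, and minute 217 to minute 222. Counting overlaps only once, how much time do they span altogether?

52 minutes

Merged: minute 35 to minute 67, minute 212 to minute 232.
Lengths: 32 minutes + 20 minutes = 52 minutes.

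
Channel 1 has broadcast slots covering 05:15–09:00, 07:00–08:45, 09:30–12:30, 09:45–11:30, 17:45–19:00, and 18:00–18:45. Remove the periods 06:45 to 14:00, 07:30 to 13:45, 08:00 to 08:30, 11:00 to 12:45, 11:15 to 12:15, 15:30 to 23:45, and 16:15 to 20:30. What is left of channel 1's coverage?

Merge the first list: 05:15-09:00, 09:30-12:30, 17:45-19:00.
Merge the second list: 06:45-14:00, 15:30-23:45.
05:15-09:00 \ B = 05:15-06:45.
09:30-12:30: entirely removed.
17:45-19:00: entirely removed.

05:15-06:45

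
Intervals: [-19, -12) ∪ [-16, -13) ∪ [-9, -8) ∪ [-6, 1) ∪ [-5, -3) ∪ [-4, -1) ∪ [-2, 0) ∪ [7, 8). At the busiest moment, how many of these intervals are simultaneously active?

3

Walk the sorted start/end points keeping a running depth.
The depth first hits 3 at -4.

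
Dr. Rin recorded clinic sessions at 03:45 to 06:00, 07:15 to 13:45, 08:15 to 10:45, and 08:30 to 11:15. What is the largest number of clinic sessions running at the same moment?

Walk the sorted start/end points keeping a running depth.
The depth first hits 3 at 08:30.

3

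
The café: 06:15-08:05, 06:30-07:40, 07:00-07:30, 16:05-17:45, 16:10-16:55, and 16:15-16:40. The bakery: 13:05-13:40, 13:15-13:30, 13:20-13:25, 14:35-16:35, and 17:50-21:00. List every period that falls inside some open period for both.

First set merges to 06:15-08:05, 16:05-17:45.
Second set merges to 13:05-13:40, 14:35-16:35, 17:50-21:00.
06:15-08:05 meets no B interval.
16:05-17:45 ∩ B → 16:05-16:35.

16:05-16:35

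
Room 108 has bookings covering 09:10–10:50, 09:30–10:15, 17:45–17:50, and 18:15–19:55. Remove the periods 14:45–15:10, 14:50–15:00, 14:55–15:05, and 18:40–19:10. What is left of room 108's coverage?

Merge the first list: 09:10-10:50, 17:45-17:50, 18:15-19:55.
Merge the second list: 14:45-15:10, 18:40-19:10.
09:10-10:50 is untouched.
17:45-17:50 is untouched.
18:15-19:55 with B removed leaves 18:15-18:40, 19:10-19:55.

09:10-10:50, 17:45-17:50, 18:15-18:40, 19:10-19:55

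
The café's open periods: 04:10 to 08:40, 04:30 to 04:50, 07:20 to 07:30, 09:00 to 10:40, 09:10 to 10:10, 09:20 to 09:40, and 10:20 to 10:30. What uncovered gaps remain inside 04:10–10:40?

The merged coverage is 04:10–08:40, 09:00–10:40.
Uncovered inside 04:10–10:40: 08:40–09:00.

08:40–09:00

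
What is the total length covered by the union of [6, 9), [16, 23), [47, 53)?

Merged: [6, 9), [16, 23), [47, 53).
Lengths: 3 + 7 + 6 = 16.

16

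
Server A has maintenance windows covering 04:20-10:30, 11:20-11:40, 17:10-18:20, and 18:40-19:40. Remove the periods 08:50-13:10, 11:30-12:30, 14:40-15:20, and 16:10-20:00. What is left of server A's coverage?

04:20-08:50

B, merged: 08:50-13:10, 14:40-15:20, 16:10-20:00.
04:20-10:30 with B removed leaves 04:20-08:50.
11:20-11:40 lies entirely inside B → drops out.
17:10-18:20 lies entirely inside B → drops out.
18:40-19:40 lies entirely inside B → drops out.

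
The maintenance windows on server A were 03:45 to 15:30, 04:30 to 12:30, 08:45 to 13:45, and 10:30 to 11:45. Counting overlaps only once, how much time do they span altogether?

Merged: 03:45-15:30.
Length: 11 h 45 min.

11 h 45 min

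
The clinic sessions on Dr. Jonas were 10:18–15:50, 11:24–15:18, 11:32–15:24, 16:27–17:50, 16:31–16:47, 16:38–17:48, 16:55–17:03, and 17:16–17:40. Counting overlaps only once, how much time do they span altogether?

6 h 55 min

Merged: 10:18–15:50, 16:27–17:50.
Lengths: 5 h 32 min + 1 h 23 min = 6 h 55 min.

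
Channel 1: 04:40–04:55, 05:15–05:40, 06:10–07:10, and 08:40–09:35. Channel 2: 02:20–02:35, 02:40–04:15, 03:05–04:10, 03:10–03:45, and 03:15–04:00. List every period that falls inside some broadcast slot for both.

B, merged: 02:20-02:35, 02:40-04:15.
04:40-04:55 meets no B interval.
05:15-05:40 meets no B interval.
06:10-07:10 meets no B interval.
08:40-09:35 meets no B interval.
No overlap.

none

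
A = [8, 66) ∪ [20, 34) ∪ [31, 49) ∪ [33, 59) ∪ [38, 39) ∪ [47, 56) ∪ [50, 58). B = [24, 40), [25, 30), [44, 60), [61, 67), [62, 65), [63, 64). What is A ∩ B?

[24, 40) ∪ [44, 60) ∪ [61, 66)

A, merged: [8, 66).
B, merged: [24, 40), [44, 60), [61, 67).
[8, 66) meets the second set on [24, 40), [44, 60), [61, 66).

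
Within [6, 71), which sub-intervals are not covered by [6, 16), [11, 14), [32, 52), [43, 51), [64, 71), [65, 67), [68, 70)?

[16, 32) ∪ [52, 64)

The merged coverage is [6, 16), [32, 52), [64, 71).
Gaps within [6, 71): [16, 32), [52, 64).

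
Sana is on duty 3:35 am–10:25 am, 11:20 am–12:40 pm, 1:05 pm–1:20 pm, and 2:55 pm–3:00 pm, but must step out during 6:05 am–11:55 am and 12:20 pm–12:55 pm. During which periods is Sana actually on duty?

3:35 am–10:25 am minus B → 3:35 am–6:05 am.
11:20 am–12:40 pm minus B → 11:55 am–12:20 pm.
1:05 pm–1:20 pm: no B overlap → unchanged.
2:55 pm–3:00 pm: no B overlap → unchanged.

3:35 am–6:05 am, 11:55 am–12:20 pm, 1:05 pm–1:20 pm, 2:55 pm–3:00 pm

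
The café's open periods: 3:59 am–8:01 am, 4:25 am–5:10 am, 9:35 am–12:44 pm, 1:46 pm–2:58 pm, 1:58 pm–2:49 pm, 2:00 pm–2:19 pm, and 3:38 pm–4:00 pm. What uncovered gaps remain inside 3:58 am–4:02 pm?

3:58 am–3:59 am, 8:01 am–9:35 am, 12:44 pm–1:46 pm, 2:58 pm–3:38 pm, 4:00 pm–4:02 pm

Covered (merged): 3:59 am–8:01 am, 9:35 am–12:44 pm, 1:46 pm–2:58 pm, 3:38 pm–4:00 pm.
Gaps within 3:58 am–4:02 pm: 3:58 am–3:59 am, 8:01 am–9:35 am, 12:44 pm–1:46 pm, 2:58 pm–3:38 pm, 4:00 pm–4:02 pm.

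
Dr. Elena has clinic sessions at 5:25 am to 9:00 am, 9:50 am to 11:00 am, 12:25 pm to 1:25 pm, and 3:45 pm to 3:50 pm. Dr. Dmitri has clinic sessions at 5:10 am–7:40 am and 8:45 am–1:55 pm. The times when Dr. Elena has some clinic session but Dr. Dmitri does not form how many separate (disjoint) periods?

2

A \ B = 7:40 am–8:45 am, 3:45 pm–3:50 pm.
That is 2 disjoint pieces.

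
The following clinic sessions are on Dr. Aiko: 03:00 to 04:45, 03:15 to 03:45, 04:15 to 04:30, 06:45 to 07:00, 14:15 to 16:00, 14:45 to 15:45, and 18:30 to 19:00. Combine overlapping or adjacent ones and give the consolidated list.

03:15-03:45 overlaps/touches 03:00-04:45 → extend to 03:00-04:45.
04:15-04:30 overlaps/touches 03:00-04:45 → extend to 03:00-04:45.
06:45-07:00 is disjoint → start new block.
14:15-16:00 is disjoint → start new block.
14:45-15:45 overlaps/touches 14:15-16:00 → extend to 14:15-16:00.
18:30-19:00 is disjoint → start new block.

03:00-04:45, 06:45-07:00, 14:15-16:00, 18:30-19:00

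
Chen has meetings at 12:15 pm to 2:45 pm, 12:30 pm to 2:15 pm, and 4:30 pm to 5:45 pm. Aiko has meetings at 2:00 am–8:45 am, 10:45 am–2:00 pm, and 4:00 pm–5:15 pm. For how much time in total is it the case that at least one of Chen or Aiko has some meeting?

12 h 30 min

A, merged: 12:15 pm-2:45 pm, 4:30 pm-5:45 pm.
A ∪ B = 2:00 am-8:45 am, 10:45 am-2:45 pm, 4:00 pm-5:45 pm.
Total: 6 h 45 min + 4 h + 1 h 45 min = 12 h 30 min.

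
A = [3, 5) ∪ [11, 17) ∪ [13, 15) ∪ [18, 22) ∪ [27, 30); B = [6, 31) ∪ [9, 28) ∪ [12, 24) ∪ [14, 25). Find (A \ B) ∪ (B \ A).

First set merges to [3, 5), [11, 17), [18, 22), [27, 30).
Second set merges to [6, 31).
A but not B: [3, 5).
B but not A: [6, 11), [17, 18), [22, 27), [30, 31).
Combining gives A △ B.

[3, 5) ∪ [6, 11) ∪ [17, 18) ∪ [22, 27) ∪ [30, 31)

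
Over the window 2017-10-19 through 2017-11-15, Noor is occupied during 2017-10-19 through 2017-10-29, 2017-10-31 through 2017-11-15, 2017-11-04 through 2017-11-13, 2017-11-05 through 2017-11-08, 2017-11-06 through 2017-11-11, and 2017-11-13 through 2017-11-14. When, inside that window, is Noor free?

2017-10-30 through 2017-10-30

The merged coverage is 2017-10-19 through 2017-10-29, 2017-10-31 through 2017-11-15.
Complement within 2017-10-19 through 2017-11-15: 2017-10-30 through 2017-10-30.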